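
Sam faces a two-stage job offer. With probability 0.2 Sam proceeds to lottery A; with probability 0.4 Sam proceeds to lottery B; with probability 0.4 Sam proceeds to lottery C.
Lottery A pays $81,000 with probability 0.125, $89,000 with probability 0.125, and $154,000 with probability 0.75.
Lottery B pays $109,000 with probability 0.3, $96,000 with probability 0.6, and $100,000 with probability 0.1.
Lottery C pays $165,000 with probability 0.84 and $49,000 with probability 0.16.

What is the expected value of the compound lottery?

$126,046

EV(A) = 0.125 × 81000 + 0.125 × 89000 + 0.75 × 154000 = 10125 + 11125 + 115500 = 136750
EV(B) = 0.3 × 109000 + 0.6 × 96000 + 0.1 × 100000 = 32700 + 57600 + 10000 = 100300
EV(C) = 0.84 × 165000 + 0.16 × 49000 = 138600 + 7840 = 146440
Overall = 0.2 × 136750 + 0.4 × 100300 + 0.4 × 146440 = 27350 + 40120 + 58576 = 126046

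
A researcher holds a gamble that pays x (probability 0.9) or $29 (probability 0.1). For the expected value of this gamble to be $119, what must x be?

0.9·x + 0.1·29 = 119
0.9·x = 119 − 2.9 = 116.1
x = 116.1 / 0.9 = 129

x = $129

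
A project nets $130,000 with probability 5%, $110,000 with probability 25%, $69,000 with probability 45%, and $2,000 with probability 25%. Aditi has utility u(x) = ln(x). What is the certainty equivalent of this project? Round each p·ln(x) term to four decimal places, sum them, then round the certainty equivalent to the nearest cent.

E[u] = 0.05·ln(130000) + 0.25·ln(110000) + 0.45·ln(69000) + 0.25·ln(2000) = 0.5888 + 2.9021 + 5.0138 + 1.9002 = 10.4049
CE = e^10.4049 ≈ 33021.03

$33,021.03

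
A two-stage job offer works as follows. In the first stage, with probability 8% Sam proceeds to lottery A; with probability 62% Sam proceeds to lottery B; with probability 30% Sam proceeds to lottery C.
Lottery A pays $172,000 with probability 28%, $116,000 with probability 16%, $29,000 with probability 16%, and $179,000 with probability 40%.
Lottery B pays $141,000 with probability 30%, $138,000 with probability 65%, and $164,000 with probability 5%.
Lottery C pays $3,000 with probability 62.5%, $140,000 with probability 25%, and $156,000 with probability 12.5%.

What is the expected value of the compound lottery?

EV(A) = 0.28 × 172000 + 0.16 × 116000 + 0.16 × 29000 + 0.4 × 179000 = 48160 + 18560 + 4640 + 71600 = 142960
EV(B) = 0.3 × 141000 + 0.65 × 138000 + 0.05 × 164000 = 42300 + 89700 + 8200 = 140200
EV(C) = 0.625 × 3000 + 0.25 × 140000 + 0.125 × 156000 = 1875 + 35000 + 19500 = 56375
Overall = 0.08 × 142960 + 0.62 × 140200 + 0.3 × 56375 = 11436.8 + 86924 + 16912.5 = 115273.3

$115,273.30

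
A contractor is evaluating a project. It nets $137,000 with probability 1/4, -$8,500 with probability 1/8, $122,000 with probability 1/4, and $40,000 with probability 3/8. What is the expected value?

EV = 1/4 × 137000 + 1/8 × (-8500) + 1/4 × 122000 + 3/8 × 40000 = 34250 − 1062.5 + 30500 + 15000 = 78687.5

$78,687.50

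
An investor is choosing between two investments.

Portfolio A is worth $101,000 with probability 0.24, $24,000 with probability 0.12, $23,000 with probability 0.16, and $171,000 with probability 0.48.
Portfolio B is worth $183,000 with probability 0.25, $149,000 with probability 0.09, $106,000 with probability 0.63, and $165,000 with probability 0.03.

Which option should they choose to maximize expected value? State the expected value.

Portfolio A = 0.24 × 101000 + 0.12 × 24000 + 0.16 × 23000 + 0.48 × 171000 = 24240 + 2880 + 3680 + 82080 = 112880
Portfolio B = 0.25 × 183000 + 0.09 × 149000 + 0.63 × 106000 + 0.03 × 165000 = 45750 + 13410 + 66780 + 4950 = 130890

Portfolio B ($130,890)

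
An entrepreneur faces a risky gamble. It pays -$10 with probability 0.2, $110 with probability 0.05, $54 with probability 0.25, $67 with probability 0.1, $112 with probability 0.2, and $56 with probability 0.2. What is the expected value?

EV = 0.2 × (-10) + 0.05 × 110 + 0.25 × 54 + 0.1 × 67 + 0.2 × 112 + 0.2 × 56 = -2 + 5.5 + 13.5 + 6.7 + 22.4 + 11.2 = 57.3

$57.30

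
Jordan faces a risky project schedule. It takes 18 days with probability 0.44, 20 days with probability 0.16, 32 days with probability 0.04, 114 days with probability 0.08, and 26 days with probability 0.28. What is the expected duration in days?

28.8 days

EV = 0.44 × 18 + 0.16 × 20 + 0.04 × 32 + 0.08 × 114 + 0.28 × 26 = 7.92 + 3.2 + 1.28 + 9.12 + 7.28 = 28.8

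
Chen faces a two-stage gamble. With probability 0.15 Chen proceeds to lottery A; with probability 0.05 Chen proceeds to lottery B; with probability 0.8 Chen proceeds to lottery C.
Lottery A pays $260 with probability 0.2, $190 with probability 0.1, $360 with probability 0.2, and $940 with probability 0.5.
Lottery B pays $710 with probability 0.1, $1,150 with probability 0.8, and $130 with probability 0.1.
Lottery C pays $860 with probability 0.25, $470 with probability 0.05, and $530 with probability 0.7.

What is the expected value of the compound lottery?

EV(A) = 0.2 × 260 + 0.1 × 190 + 0.2 × 360 + 0.5 × 940 = 52 + 19 + 72 + 470 = 613
EV(B) = 0.1 × 710 + 0.8 × 1150 + 0.1 × 130 = 71 + 920 + 13 = 1004
EV(C) = 0.25 × 860 + 0.05 × 470 + 0.7 × 530 = 215 + 23.5 + 371 = 609.5
Overall = 0.15 × 613 + 0.05 × 1004 + 0.8 × 609.5 = 91.95 + 50.2 + 487.6 = 629.75

$629.75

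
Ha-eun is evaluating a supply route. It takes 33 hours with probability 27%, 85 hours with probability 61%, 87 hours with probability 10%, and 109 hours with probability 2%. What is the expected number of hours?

71.64 hours

EV = 0.27 × 33 + 0.61 × 85 + 0.1 × 87 + 0.02 × 109 = 8.91 + 51.85 + 8.7 + 2.18 = 71.64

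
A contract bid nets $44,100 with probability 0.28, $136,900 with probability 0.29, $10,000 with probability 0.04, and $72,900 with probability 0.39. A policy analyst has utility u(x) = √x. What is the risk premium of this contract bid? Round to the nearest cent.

$5,034.84

E[u] = 0.28·√44100 + 0.29·√136900 + 0.04·√10000 + 0.39·√72900 = 0.28·210 + 0.29·370 + 0.04·100 + 0.39·270 = 275.4
CE = (275.4)² = 75845.16
Risk premium = EV − CE = 80880 − 75845.16 = 5034.84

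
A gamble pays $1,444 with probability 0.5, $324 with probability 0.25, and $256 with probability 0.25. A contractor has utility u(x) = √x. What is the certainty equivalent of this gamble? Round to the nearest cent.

E[u] = 0.5·√1444 + 0.25·√324 + 0.25·√256 = 0.5·38 + 0.25·18 + 0.25·16 = 27.5
CE = (27.5)² = 756.25

$756.25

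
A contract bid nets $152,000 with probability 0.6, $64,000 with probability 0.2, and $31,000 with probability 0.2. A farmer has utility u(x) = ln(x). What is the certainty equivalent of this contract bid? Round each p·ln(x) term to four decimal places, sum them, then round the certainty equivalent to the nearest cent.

$93,022.81

E[u] = 0.6·ln(152000) + 0.2·ln(64000) + 0.2·ln(31000) = 7.1590 + 2.2133 + 2.0683 = 11.4406
CE = e^11.4406 ≈ 93022.81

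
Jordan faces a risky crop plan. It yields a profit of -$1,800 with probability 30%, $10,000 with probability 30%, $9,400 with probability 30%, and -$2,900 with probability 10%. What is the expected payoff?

$4,990

EV = 0.3 × (-1800) + 0.3 × 10000 + 0.3 × 9400 + 0.1 × (-2900) = -540 + 3000 + 2820 − 290 = 4990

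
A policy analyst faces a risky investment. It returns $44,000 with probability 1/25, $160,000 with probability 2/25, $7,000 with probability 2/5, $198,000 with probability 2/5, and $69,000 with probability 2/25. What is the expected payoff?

EV = 1/25 × 44000 + 2/25 × 160000 + 2/5 × 7000 + 2/5 × 198000 + 2/25 × 69000 = 1760 + 12800 + 2800 + 79200 + 5520 = 102080

$102,080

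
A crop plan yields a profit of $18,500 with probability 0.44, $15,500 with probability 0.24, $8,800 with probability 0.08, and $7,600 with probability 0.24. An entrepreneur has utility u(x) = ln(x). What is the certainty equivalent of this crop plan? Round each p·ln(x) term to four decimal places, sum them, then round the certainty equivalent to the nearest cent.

$13,495.34

E[u] = 0.44·ln(18500) + 0.24·ln(15500) + 0.08·ln(8800) + 0.24·ln(7600) = 4.3232 + 2.3157 + 0.7266 + 2.1446 = 9.5101
CE = e^9.5101 ≈ 13495.34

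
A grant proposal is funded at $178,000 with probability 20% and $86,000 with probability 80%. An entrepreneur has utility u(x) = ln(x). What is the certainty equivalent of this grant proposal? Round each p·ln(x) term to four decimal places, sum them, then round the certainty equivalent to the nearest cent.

E[u] = 0.2·ln(178000) + 0.8·ln(86000) = 2.4179 + 9.0897 = 11.5076
CE = e^11.5076 ≈ 99468.87

$99,468.87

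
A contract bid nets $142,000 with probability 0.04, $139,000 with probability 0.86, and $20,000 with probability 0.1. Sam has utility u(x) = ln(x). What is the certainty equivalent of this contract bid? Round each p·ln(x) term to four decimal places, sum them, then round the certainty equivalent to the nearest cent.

E[u] = 0.04·ln(142000) + 0.86·ln(139000) + 0.1·ln(20000) = 0.4745 + 10.1843 + 0.9903 = 11.6491
CE = e^11.6491 ≈ 114588.19

$114,588.19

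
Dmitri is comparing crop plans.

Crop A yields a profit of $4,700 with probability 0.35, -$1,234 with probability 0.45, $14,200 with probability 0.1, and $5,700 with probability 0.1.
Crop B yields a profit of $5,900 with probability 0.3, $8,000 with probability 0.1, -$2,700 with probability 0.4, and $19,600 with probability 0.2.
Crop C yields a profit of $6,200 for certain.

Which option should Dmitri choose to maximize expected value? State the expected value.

Crop C ($6,200)

Crop A = 0.35 × 4700 + 0.45 × (-1234) + 0.1 × 14200 + 0.1 × 5700 = 1645 − 555.3 + 1420 + 570 = 3079.7
Crop B = 0.3 × 5900 + 0.1 × 8000 + 0.4 × (-2700) + 0.2 × 19600 = 1770 + 800 − 1080 + 3920 = 5410
Crop C: 6200 (certain)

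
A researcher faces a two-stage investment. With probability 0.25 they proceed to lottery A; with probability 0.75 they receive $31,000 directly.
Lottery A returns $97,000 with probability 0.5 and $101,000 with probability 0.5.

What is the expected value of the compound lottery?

EV(A) = 0.5 × 97000 + 0.5 × 101000 = 48500 + 50500 = 99000
Branch B: 31000 (certain)
Overall = 0.25 × 99000 + 0.75 × 31000 = 24750 + 23250 = 48000

$48,000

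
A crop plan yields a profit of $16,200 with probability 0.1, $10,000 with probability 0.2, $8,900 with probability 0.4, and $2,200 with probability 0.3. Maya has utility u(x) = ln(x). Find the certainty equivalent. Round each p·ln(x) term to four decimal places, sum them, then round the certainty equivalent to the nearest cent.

$6,360.10

E[u] = 0.1·ln(16200) + 0.2·ln(10000) + 0.4·ln(8900) + 0.3·ln(2200) = 0.9693 + 1.8421 + 3.6375 + 2.3089 = 8.7578
CE = e^8.7578 ≈ 6360.10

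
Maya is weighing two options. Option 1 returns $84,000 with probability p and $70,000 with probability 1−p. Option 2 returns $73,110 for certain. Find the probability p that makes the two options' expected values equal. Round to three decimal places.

p = 0.222

p·84000 + (1−p)·70000 = 73110
14000p + 70000 = 73110
p = (73110 − 70000) / 14000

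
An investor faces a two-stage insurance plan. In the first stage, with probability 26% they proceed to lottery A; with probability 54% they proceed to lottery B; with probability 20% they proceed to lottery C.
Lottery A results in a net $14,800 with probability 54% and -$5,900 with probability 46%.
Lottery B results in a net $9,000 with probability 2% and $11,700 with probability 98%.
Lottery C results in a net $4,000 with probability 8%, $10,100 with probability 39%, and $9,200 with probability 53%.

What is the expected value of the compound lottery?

$9,488.12

EV(A) = 0.54 × 14800 + 0.46 × (-5900) = 7992 − 2714 = 5278
EV(B) = 0.02 × 9000 + 0.98 × 11700 = 180 + 11466 = 11646
EV(C) = 0.08 × 4000 + 0.39 × 10100 + 0.53 × 9200 = 320 + 3939 + 4876 = 9135
Overall = 0.26 × 5278 + 0.54 × 11646 + 0.2 × 9135 = 1372.28 + 6288.84 + 1827 = 9488.12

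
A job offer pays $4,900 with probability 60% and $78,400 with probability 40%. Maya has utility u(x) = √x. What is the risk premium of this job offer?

$10,584

E[u] = 0.6·√4900 + 0.4·√78400 = 0.6·70 + 0.4·280 = 154
CE = (154)² = 23716
Risk premium = EV − CE = 34300 − 23716 = 10584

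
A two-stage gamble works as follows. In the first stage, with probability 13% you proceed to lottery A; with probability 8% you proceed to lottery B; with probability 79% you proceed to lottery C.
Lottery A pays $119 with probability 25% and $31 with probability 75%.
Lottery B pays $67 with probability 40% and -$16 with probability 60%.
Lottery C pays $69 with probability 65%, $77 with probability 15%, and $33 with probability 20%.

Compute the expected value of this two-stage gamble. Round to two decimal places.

$58.04

EV(A) = 0.25 × 119 + 0.75 × 31 = 29.75 + 23.25 = 53
EV(B) = 0.4 × 67 + 0.6 × (-16) = 26.8 − 9.6 = 17.2
EV(C) = 0.65 × 69 + 0.15 × 77 + 0.2 × 33 = 44.85 + 11.55 + 6.6 = 63
Overall = 0.13 × 53 + 0.08 × 17.2 + 0.79 × 63 = 6.89 + 1.376 + 49.77 = 58.036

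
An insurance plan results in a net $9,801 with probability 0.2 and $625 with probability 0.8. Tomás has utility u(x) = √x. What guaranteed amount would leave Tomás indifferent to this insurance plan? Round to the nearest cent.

E[u] = 0.2·√9801 + 0.8·√625 = 0.2·99 + 0.8·25 = 39.8
CE = (39.8)² = 1584.04

$1,584.04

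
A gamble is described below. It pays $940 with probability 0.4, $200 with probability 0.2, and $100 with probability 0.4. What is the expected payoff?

$456

EV = 0.4 × 940 + 0.2 × 200 + 0.4 × 100 = 376 + 40 + 40 = 456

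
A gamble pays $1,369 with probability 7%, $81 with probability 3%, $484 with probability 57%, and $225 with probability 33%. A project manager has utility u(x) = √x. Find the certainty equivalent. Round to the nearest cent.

$414.12

E[u] = 0.07·√1369 + 0.03·√81 + 0.57·√484 + 0.33·√225 = 0.07·37 + 0.03·9 + 0.57·22 + 0.33·15 = 20.35
CE = (20.35)² = 414.1225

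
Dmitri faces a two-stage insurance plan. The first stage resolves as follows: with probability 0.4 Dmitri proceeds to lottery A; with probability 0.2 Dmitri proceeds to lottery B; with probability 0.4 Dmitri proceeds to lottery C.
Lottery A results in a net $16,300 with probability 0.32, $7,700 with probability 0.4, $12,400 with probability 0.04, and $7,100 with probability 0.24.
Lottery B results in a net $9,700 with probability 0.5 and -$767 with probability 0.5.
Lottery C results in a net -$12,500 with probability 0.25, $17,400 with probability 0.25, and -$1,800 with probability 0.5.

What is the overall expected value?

$5,221.70

EV(A) = 0.32 × 16300 + 0.4 × 7700 + 0.04 × 12400 + 0.24 × 7100 = 5216 + 3080 + 496 + 1704 = 10496
EV(B) = 0.5 × 9700 + 0.5 × (-767) = 4850 − 383.5 = 4466.5
EV(C) = 0.25 × (-12500) + 0.25 × 17400 + 0.5 × (-1800) = -3125 + 4350 − 900 = 325
Overall = 0.4 × 10496 + 0.2 × 4466.5 + 0.4 × 325 = 4198.4 + 893.3 + 130 = 5221.7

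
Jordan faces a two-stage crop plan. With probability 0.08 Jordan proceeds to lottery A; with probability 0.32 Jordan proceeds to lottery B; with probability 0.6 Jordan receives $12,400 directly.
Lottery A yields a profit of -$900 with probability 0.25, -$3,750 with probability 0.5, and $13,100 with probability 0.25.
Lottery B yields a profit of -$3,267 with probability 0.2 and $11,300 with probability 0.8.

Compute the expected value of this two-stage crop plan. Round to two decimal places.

EV(A) = 0.25 × (-900) + 0.5 × (-3750) + 0.25 × 13100 = -225 − 1875 + 3275 = 1175
EV(B) = 0.2 × (-3267) + 0.8 × 11300 = -653.4 + 9040 = 8386.6
Branch C: 12400 (certain)
Overall = 0.08 × 1175 + 0.32 × 8386.6 + 0.6 × 12400 = 94 + 2683.712 + 7440 = 10217.712

$10,217.71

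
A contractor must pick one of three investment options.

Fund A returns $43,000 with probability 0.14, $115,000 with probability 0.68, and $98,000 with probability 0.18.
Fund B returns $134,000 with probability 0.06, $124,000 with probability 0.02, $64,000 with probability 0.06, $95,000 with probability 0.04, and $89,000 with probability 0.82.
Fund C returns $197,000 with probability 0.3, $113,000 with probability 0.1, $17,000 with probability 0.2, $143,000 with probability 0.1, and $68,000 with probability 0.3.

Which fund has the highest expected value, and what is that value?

Fund C ($108,500)

Fund A = 0.14 × 43000 + 0.68 × 115000 + 0.18 × 98000 = 6020 + 78200 + 17640 = 101860
Fund B = 0.06 × 134000 + 0.02 × 124000 + 0.06 × 64000 + 0.04 × 95000 + 0.82 × 89000 = 8040 + 2480 + 3840 + 3800 + 72980 = 91140
Fund C = 0.3 × 197000 + 0.1 × 113000 + 0.2 × 17000 + 0.1 × 143000 + 0.3 × 68000 = 59100 + 11300 + 3400 + 14300 + 20400 = 108500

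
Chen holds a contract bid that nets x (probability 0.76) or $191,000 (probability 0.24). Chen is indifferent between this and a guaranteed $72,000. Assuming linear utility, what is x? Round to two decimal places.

0.76·x + 0.24·191000 = 72000
0.76·x = 72000 − 45840 = 26160
x = 26160 / 0.76 = 34421.0526

x = $34,421.05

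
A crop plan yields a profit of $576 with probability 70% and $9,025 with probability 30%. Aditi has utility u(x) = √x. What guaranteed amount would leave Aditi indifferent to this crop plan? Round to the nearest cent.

E[u] = 0.7·√576 + 0.3·√9025 = 0.7·24 + 0.3·95 = 45.3
CE = (45.3)² = 2052.09

$2,052.09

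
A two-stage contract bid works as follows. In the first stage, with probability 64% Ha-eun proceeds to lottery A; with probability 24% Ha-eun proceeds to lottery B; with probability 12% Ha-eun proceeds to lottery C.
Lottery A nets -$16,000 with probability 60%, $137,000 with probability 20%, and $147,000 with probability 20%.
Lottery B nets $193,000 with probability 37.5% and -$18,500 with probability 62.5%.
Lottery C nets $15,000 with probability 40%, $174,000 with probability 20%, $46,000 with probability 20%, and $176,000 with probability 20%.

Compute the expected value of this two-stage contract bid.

EV(A) = 0.6 × (-16000) + 0.2 × 137000 + 0.2 × 147000 = -9600 + 27400 + 29400 = 47200
EV(B) = 0.375 × 193000 + 0.625 × (-18500) = 72375 − 11562.5 = 60812.5
EV(C) = 0.4 × 15000 + 0.2 × 174000 + 0.2 × 46000 + 0.2 × 176000 = 6000 + 34800 + 9200 + 35200 = 85200
Overall = 0.64 × 47200 + 0.24 × 60812.5 + 0.12 × 85200 = 30208 + 14595 + 10224 = 55027

$55,027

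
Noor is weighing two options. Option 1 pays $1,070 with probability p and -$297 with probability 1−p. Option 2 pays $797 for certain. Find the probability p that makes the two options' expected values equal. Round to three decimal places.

p·1070 + (1−p)·(-297) = 797
1367p − 297 = 797
p = (797 + 297) / 1367

p = 0.800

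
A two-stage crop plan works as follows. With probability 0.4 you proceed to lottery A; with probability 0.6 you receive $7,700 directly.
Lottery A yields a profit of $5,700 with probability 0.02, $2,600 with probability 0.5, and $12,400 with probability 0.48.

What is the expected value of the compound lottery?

$7,566.40

EV(A) = 0.02 × 5700 + 0.5 × 2600 + 0.48 × 12400 = 114 + 1300 + 5952 = 7366
Branch B: 7700 (certain)
Overall = 0.4 × 7366 + 0.6 × 7700 = 2946.4 + 4620 = 7566.4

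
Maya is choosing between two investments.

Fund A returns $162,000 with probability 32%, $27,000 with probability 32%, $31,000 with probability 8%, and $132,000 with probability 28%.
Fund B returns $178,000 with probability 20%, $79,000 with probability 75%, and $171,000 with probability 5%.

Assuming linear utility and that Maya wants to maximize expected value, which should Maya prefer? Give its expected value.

Fund B ($103,400)

Fund A = 0.32 × 162000 + 0.32 × 27000 + 0.08 × 31000 + 0.28 × 132000 = 51840 + 8640 + 2480 + 36960 = 99920
Fund B = 0.2 × 178000 + 0.75 × 79000 + 0.05 × 171000 = 35600 + 59250 + 8550 = 103400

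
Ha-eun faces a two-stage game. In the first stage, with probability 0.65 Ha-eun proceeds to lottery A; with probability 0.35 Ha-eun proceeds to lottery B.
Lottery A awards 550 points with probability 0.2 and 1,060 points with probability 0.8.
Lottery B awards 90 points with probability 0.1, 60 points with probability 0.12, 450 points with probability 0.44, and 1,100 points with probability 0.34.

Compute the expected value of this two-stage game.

EV(A) = 0.2 × 550 + 0.8 × 1060 = 110 + 848 = 958
EV(B) = 0.1 × 90 + 0.12 × 60 + 0.44 × 450 + 0.34 × 1100 = 9 + 7.2 + 198 + 374 = 588.2
Overall = 0.65 × 958 + 0.35 × 588.2 = 622.7 + 205.87 = 828.57

828.57 points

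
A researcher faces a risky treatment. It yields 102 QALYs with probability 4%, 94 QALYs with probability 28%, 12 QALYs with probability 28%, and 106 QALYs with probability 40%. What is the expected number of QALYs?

76.16 QALYs

EV = 0.04 × 102 + 0.28 × 94 + 0.28 × 12 + 0.4 × 106 = 4.08 + 26.32 + 3.36 + 42.4 = 76.16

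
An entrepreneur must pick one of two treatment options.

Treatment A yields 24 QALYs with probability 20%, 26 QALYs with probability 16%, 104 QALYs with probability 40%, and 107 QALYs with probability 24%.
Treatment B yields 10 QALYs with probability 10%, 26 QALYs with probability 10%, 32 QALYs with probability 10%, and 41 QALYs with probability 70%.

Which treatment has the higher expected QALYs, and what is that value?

Treatment A = 0.2 × 24 + 0.16 × 26 + 0.4 × 104 + 0.24 × 107 = 4.8 + 4.16 + 41.6 + 25.68 = 76.24
Treatment B = 0.1 × 10 + 0.1 × 26 + 0.1 × 32 + 0.7 × 41 = 1 + 2.6 + 3.2 + 28.7 = 35.5

Treatment A (76.24 QALYs)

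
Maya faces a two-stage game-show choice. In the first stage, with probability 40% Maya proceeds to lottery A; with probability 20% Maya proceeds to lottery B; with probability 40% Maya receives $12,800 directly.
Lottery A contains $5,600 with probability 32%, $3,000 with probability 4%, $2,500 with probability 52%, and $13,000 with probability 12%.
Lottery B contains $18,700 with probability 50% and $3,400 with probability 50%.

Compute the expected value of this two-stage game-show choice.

$9,238.80

EV(A) = 0.32 × 5600 + 0.04 × 3000 + 0.52 × 2500 + 0.12 × 13000 = 1792 + 120 + 1300 + 1560 = 4772
EV(B) = 0.5 × 18700 + 0.5 × 3400 = 9350 + 1700 = 11050
Branch C: 12800 (certain)
Overall = 0.4 × 4772 + 0.2 × 11050 + 0.4 × 12800 = 1908.8 + 2210 + 5120 = 9238.8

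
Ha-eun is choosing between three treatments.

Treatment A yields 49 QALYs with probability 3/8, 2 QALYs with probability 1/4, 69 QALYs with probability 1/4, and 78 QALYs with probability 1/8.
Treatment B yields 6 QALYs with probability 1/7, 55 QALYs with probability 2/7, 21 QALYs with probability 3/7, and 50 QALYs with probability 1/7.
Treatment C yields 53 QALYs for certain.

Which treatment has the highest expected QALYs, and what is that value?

Treatment A = 3/8 × 49 + 1/4 × 2 + 1/4 × 69 + 1/8 × 78 = 18.375 + 0.5 + 17.25 + 9.75 = 45.875
Treatment B = 1/7 × 6 + 2/7 × 55 + 3/7 × 21 + 1/7 × 50 = 0.8571 + 15.7143 + 9 + 7.1429 = 32.7143
Treatment C: 53 (certain)

Treatment C (53 QALYs)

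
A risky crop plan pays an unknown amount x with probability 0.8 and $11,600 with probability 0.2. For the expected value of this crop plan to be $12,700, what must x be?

x = $12,975

0.8·x + 0.2·11600 = 12700
0.8·x = 12700 − 2320 = 10380
x = 10380 / 0.8 = 12975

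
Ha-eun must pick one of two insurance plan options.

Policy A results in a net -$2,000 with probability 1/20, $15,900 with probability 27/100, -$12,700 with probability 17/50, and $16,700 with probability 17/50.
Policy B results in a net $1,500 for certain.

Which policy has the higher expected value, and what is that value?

Policy A ($5,553)

Policy A = 1/20 × (-2000) + 27/100 × 15900 + 17/50 × (-12700) + 17/50 × 16700 = -100 + 4293 − 4318 + 5678 = 5553
Policy B: 1500 (certain)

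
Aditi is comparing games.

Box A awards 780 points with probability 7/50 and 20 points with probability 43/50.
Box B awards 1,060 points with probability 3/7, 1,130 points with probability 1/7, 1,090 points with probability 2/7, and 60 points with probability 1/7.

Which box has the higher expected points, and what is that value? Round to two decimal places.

Box A = 7/50 × 780 + 43/50 × 20 = 109.2 + 17.2 = 126.4
Box B = 3/7 × 1060 + 1/7 × 1130 + 2/7 × 1090 + 1/7 × 60 = 454.2857 + 161.4286 + 311.4286 + 8.5714 = 935.7143

Box B (935.71 points)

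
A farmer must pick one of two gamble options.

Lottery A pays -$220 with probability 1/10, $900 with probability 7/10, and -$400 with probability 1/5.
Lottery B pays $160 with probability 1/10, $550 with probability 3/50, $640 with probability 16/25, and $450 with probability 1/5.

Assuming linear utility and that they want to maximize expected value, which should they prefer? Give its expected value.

Lottery A = 1/10 × (-220) + 7/10 × 900 + 1/5 × (-400) = -22 + 630 − 80 = 528
Lottery B = 1/10 × 160 + 3/50 × 550 + 16/25 × 640 + 1/5 × 450 = 16 + 33 + 409.6 + 90 = 548.6

Lottery B ($548.60)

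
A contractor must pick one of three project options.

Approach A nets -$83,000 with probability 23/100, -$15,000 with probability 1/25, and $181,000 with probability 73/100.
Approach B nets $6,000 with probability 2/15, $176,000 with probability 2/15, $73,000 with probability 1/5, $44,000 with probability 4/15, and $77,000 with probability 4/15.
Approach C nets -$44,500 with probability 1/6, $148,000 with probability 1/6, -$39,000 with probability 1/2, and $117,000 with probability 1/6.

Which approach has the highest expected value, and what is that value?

Approach A ($112,440)

Approach A = 23/100 × (-83000) + 1/25 × (-15000) + 73/100 × 181000 = -19090 − 600 + 132130 = 112440
Approach B = 2/15 × 6000 + 2/15 × 176000 + 1/5 × 73000 + 4/15 × 44000 + 4/15 × 77000 = 800 + 23466.6667 + 14600 + 11733.3333 + 20533.3333 = 71133.3333
Approach C = 1/6 × (-44500) + 1/6 × 148000 + 1/2 × (-39000) + 1/6 × 117000 = -7416.6667 + 24666.6667 − 19500 + 19500 = 17250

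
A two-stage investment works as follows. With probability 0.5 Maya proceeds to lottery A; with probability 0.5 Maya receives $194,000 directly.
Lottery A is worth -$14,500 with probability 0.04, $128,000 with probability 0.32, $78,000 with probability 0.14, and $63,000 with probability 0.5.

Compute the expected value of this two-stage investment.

EV(A) = 0.04 × (-14500) + 0.32 × 128000 + 0.14 × 78000 + 0.5 × 63000 = -580 + 40960 + 10920 + 31500 = 82800
Branch B: 194000 (certain)
Overall = 0.5 × 82800 + 0.5 × 194000 = 41400 + 97000 = 138400

$138,400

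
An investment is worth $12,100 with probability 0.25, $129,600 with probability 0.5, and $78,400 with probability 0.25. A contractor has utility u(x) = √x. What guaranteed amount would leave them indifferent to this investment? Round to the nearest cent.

$77,006.25

E[u] = 0.25·√12100 + 0.5·√129600 + 0.25·√78400 = 0.25·110 + 0.5·360 + 0.25·280 = 277.5
CE = (277.5)² = 77006.25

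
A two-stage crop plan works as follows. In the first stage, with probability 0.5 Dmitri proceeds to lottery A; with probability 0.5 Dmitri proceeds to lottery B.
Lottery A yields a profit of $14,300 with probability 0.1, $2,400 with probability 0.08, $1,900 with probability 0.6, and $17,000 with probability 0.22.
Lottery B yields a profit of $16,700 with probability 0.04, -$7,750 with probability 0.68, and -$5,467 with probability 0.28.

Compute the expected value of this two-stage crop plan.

EV(A) = 0.1 × 14300 + 0.08 × 2400 + 0.6 × 1900 + 0.22 × 17000 = 1430 + 192 + 1140 + 3740 = 6502
EV(B) = 0.04 × 16700 + 0.68 × (-7750) + 0.28 × (-5467) = 668 − 5270 − 1530.76 = -6132.76
Overall = 0.5 × 6502 + 0.5 × (-6132.76) = 3251 − 3066.38 = 184.62

$184.62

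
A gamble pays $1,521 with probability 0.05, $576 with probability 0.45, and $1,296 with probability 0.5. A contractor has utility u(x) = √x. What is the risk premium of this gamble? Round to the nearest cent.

E[u] = 0.05·√1521 + 0.45·√576 + 0.5·√1296 = 0.05·39 + 0.45·24 + 0.5·36 = 30.75
CE = (30.75)² = 945.5625
Risk premium = EV − CE = 983.25 − 945.5625 = 37.6875

$37.69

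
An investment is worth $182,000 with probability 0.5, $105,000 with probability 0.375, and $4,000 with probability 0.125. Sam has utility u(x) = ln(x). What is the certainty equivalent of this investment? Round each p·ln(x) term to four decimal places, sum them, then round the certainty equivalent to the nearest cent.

$91,885.64

E[u] = 0.5·ln(182000) + 0.375·ln(105000) + 0.125·ln(4000) = 6.0559 + 4.3356 + 1.0368 = 11.4283
CE = e^11.4283 ≈ 91885.64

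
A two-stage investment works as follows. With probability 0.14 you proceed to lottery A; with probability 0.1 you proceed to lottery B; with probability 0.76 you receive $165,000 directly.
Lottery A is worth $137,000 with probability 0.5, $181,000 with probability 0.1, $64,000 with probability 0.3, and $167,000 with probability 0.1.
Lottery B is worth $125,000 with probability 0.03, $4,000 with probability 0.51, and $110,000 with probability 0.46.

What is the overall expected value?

EV(A) = 0.5 × 137000 + 0.1 × 181000 + 0.3 × 64000 + 0.1 × 167000 = 68500 + 18100 + 19200 + 16700 = 122500
EV(B) = 0.03 × 125000 + 0.51 × 4000 + 0.46 × 110000 = 3750 + 2040 + 50600 = 56390
Branch C: 165000 (certain)
Overall = 0.14 × 122500 + 0.1 × 56390 + 0.76 × 165000 = 17150 + 5639 + 125400 = 148189

$148,189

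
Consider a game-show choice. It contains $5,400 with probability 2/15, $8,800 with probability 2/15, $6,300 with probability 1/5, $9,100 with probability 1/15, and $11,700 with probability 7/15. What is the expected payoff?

$9,220

EV = 2/15 × 5400 + 2/15 × 8800 + 1/5 × 6300 + 1/15 × 9100 + 7/15 × 11700 = 720 + 1173.3333 + 1260 + 606.6667 + 5460 = 9220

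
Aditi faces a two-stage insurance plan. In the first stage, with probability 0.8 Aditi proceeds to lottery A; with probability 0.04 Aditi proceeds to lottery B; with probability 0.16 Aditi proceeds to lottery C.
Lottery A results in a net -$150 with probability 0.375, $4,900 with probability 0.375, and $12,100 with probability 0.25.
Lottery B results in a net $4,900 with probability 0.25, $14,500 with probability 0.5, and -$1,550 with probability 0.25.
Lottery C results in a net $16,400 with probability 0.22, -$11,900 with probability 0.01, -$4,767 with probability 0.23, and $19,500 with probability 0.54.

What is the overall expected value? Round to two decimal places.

EV(A) = 0.375 × (-150) + 0.375 × 4900 + 0.25 × 12100 = -56.25 + 1837.5 + 3025 = 4806.25
EV(B) = 0.25 × 4900 + 0.5 × 14500 + 0.25 × (-1550) = 1225 + 7250 − 387.5 = 8087.5
EV(C) = 0.22 × 16400 + 0.01 × (-11900) + 0.23 × (-4767) + 0.54 × 19500 = 3608 − 119 − 1096.41 + 10530 = 12922.59
Overall = 0.8 × 4806.25 + 0.04 × 8087.5 + 0.16 × 12922.59 = 3845 + 323.5 + 2067.6144 = 6236.1144

$6,236.11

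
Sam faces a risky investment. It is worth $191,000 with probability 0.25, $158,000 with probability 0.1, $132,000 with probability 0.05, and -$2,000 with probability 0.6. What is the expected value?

$68,950

EV = 0.25 × 191000 + 0.1 × 158000 + 0.05 × 132000 + 0.6 × (-2000) = 47750 + 15800 + 6600 − 1200 = 68950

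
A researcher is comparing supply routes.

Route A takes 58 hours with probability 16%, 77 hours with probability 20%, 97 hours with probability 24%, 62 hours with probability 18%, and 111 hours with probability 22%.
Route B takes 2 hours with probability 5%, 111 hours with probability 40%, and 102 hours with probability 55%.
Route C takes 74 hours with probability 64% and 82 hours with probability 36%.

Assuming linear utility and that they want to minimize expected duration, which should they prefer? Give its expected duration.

Route A = 0.16 × 58 + 0.2 × 77 + 0.24 × 97 + 0.18 × 62 + 0.22 × 111 = 9.28 + 15.4 + 23.28 + 11.16 + 24.42 = 83.54
Route B = 0.05 × 2 + 0.4 × 111 + 0.55 × 102 = 0.1 + 44.4 + 56.1 = 100.6
Route C = 0.64 × 74 + 0.36 × 82 = 47.36 + 29.52 = 76.88

Route C (76.88 hours)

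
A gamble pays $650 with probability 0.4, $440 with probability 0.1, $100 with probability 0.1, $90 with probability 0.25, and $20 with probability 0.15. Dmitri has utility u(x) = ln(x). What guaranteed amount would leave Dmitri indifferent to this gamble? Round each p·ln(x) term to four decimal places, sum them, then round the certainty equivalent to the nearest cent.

E[u] = 0.4·ln(650) + 0.1·ln(440) + 0.1·ln(100) + 0.25·ln(90) + 0.15·ln(20) = 2.5908 + 0.6087 + 0.4605 + 1.1250 + 0.4494 = 5.2344
CE = e^5.2344 ≈ 187.62

$187.62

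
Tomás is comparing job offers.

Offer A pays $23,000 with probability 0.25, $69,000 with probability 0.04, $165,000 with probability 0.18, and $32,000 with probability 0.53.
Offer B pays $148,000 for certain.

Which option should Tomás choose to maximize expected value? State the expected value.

Offer A = 0.25 × 23000 + 0.04 × 69000 + 0.18 × 165000 + 0.53 × 32000 = 5750 + 2760 + 29700 + 16960 = 55170
Offer B: 148000 (certain)

Offer B ($148,000)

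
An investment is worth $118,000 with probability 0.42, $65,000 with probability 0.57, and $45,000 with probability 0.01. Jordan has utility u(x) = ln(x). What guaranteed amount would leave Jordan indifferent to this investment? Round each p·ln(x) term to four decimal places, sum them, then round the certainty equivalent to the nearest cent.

E[u] = 0.42·ln(118000) + 0.57·ln(65000) + 0.01·ln(45000) = 4.9049 + 6.3168 + 0.1071 = 11.3288
CE = e^11.3288 ≈ 83183.14

$83,183.14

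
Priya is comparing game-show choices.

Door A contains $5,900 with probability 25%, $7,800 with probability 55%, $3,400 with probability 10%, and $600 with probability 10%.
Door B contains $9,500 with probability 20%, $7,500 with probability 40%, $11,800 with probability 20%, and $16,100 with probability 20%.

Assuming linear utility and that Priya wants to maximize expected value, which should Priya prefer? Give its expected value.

Door A = 0.25 × 5900 + 0.55 × 7800 + 0.1 × 3400 + 0.1 × 600 = 1475 + 4290 + 340 + 60 = 6165
Door B = 0.2 × 9500 + 0.4 × 7500 + 0.2 × 11800 + 0.2 × 16100 = 1900 + 3000 + 2360 + 3220 = 10480

Door B ($10,480)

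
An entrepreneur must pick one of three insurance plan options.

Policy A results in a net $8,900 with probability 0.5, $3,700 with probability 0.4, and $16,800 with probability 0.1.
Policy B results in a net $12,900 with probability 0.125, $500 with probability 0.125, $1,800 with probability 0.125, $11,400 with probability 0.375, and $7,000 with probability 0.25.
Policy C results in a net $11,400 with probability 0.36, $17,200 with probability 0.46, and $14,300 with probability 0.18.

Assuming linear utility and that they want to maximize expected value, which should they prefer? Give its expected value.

Policy A = 0.5 × 8900 + 0.4 × 3700 + 0.1 × 16800 = 4450 + 1480 + 1680 = 7610
Policy B = 0.125 × 12900 + 0.125 × 500 + 0.125 × 1800 + 0.375 × 11400 + 0.25 × 7000 = 1612.5 + 62.5 + 225 + 4275 + 1750 = 7925
Policy C = 0.36 × 11400 + 0.46 × 17200 + 0.18 × 14300 = 4104 + 7912 + 2574 = 14590

Policy C ($14,590)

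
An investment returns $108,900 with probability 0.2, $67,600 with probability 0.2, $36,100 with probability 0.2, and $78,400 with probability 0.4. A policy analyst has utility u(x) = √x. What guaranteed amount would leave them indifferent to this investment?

$71,824

E[u] = 0.2·√108900 + 0.2·√67600 + 0.2·√36100 + 0.4·√78400 = 0.2·330 + 0.2·260 + 0.2·190 + 0.4·280 = 268
CE = (268)² = 71824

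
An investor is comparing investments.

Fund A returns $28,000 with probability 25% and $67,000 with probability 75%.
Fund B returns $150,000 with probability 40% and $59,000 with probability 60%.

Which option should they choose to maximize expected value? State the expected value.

Fund B ($95,400)

Fund A = 0.25 × 28000 + 0.75 × 67000 = 7000 + 50250 = 57250
Fund B = 0.4 × 150000 + 0.6 × 59000 = 60000 + 35400 = 95400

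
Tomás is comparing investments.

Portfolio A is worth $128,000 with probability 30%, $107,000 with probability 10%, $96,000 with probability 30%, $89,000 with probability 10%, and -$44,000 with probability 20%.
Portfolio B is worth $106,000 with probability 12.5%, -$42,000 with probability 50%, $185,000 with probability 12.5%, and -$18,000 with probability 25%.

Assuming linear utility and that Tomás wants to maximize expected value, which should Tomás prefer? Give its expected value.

Portfolio A ($78,000)

Portfolio A = 0.3 × 128000 + 0.1 × 107000 + 0.3 × 96000 + 0.1 × 89000 + 0.2 × (-44000) = 38400 + 10700 + 28800 + 8900 − 8800 = 78000
Portfolio B = 0.125 × 106000 + 0.5 × (-42000) + 0.125 × 185000 + 0.25 × (-18000) = 13250 − 21000 + 23125 − 4500 = 10875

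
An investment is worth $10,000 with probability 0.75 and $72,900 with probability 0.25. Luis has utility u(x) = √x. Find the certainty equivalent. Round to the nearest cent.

E[u] = 0.75·√10000 + 0.25·√72900 = 0.75·100 + 0.25·270 = 142.5
CE = (142.5)² = 20306.25

$20,306.25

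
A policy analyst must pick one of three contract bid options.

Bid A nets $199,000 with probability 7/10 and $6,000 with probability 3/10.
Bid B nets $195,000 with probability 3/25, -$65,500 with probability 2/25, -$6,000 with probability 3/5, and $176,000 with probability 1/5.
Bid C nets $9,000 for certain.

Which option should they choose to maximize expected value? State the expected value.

Bid A ($141,100)

Bid A = 7/10 × 199000 + 3/10 × 6000 = 139300 + 1800 = 141100
Bid B = 3/25 × 195000 + 2/25 × (-65500) + 3/5 × (-6000) + 1/5 × 176000 = 23400 − 5240 − 3600 + 35200 = 49760
Bid C: 9000 (certain)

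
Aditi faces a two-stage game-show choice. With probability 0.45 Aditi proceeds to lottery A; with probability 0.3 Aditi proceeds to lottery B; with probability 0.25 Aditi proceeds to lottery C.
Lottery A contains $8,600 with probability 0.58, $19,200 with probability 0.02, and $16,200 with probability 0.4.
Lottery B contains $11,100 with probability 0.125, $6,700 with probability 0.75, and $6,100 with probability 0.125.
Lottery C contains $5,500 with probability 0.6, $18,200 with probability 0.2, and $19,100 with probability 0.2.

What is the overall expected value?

EV(A) = 0.58 × 8600 + 0.02 × 19200 + 0.4 × 16200 = 4988 + 384 + 6480 = 11852
EV(B) = 0.125 × 11100 + 0.75 × 6700 + 0.125 × 6100 = 1387.5 + 5025 + 762.5 = 7175
EV(C) = 0.6 × 5500 + 0.2 × 18200 + 0.2 × 19100 = 3300 + 3640 + 3820 = 10760
Overall = 0.45 × 11852 + 0.3 × 7175 + 0.25 × 10760 = 5333.4 + 2152.5 + 2690 = 10175.9

$10,175.90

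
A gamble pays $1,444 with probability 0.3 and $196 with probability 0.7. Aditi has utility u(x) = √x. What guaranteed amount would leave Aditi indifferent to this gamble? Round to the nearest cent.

E[u] = 0.3·√1444 + 0.7·√196 = 0.3·38 + 0.7·14 = 21.2
CE = (21.2)² = 449.44

$449.44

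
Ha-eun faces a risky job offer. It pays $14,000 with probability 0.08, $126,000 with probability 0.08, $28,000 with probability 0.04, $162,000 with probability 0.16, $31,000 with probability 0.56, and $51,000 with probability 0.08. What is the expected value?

$59,680

EV = 0.08 × 14000 + 0.08 × 126000 + 0.04 × 28000 + 0.16 × 162000 + 0.56 × 31000 + 0.08 × 51000 = 1120 + 10080 + 1120 + 25920 + 17360 + 4080 = 59680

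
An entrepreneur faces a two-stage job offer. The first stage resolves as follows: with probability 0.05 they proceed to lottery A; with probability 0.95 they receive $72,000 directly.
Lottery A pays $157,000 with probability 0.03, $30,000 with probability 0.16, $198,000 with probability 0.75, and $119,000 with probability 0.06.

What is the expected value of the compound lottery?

EV(A) = 0.03 × 157000 + 0.16 × 30000 + 0.75 × 198000 + 0.06 × 119000 = 4710 + 4800 + 148500 + 7140 = 165150
Branch B: 72000 (certain)
Overall = 0.05 × 165150 + 0.95 × 72000 = 8257.5 + 68400 = 76657.5

$76,657.50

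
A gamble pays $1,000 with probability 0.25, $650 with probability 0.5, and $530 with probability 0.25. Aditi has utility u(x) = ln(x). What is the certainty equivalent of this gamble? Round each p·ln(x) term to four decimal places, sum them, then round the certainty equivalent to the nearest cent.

$687.87

E[u] = 0.25·ln(1000) + 0.5·ln(650) + 0.25·ln(530) = 1.7269 + 3.2385 + 1.5682 = 6.5336
CE = e^6.5336 ≈ 687.87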